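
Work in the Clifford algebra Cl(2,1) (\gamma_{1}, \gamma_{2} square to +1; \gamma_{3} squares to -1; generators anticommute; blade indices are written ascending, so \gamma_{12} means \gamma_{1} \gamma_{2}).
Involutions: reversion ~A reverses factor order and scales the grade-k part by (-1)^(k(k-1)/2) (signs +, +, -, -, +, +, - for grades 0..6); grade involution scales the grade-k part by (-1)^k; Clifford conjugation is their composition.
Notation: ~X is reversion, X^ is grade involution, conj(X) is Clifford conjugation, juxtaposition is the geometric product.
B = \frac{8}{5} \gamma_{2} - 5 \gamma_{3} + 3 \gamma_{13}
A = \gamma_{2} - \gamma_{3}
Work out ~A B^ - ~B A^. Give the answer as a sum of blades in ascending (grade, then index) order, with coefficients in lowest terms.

first term: \frac{17}{5} - 3 \gamma_{1} + \frac{17}{5} \gamma_{23} - 3 \gamma_{123}
second term: \frac{17}{5} + 3 \gamma_{1} - \frac{17}{5} \gamma_{23} - 3 \gamma_{123}
Answer: -6 \gamma_{1} + \frac{34}{5} \gamma_{23}


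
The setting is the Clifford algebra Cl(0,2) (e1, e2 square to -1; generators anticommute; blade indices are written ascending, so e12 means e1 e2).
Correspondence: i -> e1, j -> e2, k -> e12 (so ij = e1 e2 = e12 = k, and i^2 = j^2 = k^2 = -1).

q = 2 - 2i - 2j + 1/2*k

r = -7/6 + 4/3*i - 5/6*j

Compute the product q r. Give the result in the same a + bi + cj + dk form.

In blades: q = 2 - 2*e1 - 2*e2 + 1/2*e12, r = -7/6 + 4/3*e1 - 5/6*e2.
Distribute q over r term by term (generator squares from the signature, products reordered to ascending indices): (2)*r = -7/3 + 8/3*e1 - 5/3*e2; (-2*e1)*r = 8/3 + 7/3*e1 + 5/3*e12; (-2*e2)*r = -5/3 + 7/3*e2 + 8/3*e12; (1/2*e12)*r = 5/12*e1 + 2/3*e2 - 7/12*e12.
Sum: -4/3 + 65/12*e1 + 4/3*e2 + 15/4*e12; translating back through the correspondence:
Answer: -4/3 + 65/12*i + 4/3*j + 15/4*k


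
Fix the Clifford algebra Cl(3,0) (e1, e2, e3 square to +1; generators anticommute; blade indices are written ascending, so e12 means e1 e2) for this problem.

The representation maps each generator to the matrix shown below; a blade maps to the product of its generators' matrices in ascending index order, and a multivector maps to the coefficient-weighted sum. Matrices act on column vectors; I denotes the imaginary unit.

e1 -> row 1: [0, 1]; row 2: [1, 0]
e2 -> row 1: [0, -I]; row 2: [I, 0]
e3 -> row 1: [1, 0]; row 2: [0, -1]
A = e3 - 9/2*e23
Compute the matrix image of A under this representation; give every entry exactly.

Bivector images (products of the table entries): rho(e23) = rho(e2)rho(e3) = row 1: [0, I]; row 2: [I, 0].
M = (1)*rho(e3) + (-9/2)*rho(e23), summed entrywise:
Answer: row 1: [1, -9*I/2]; row 2: [-9*I/2, -1]


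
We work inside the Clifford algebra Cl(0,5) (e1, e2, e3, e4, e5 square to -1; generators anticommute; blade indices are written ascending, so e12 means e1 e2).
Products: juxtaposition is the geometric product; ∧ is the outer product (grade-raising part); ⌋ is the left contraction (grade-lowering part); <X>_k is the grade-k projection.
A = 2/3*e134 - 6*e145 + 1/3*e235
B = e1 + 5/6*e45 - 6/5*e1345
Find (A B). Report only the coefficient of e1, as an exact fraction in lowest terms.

step 1: 5*e1 + 36/5*e3 - 4/5*e5 - 2/3*e34 + 6*e45 + 2/5*e124 - 5/9*e135 + 5/18*e234 - 1/3*e1235
Answer: 5


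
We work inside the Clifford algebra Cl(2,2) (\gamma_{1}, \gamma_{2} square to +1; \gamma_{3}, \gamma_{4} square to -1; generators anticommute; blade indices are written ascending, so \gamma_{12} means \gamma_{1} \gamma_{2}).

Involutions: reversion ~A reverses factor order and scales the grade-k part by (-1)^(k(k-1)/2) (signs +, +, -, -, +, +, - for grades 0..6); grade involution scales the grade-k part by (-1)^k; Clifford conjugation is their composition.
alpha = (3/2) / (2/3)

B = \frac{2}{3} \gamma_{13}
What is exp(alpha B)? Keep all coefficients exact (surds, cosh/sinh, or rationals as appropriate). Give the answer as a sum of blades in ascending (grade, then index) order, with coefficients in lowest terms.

B^2 = (\frac{2}{3})^2*(\gamma_{13})^2 = \frac{4}{9}*(+1) = \frac{4}{9} (a basis 2-blade squares to minus the product of its generators' squares).
B^2 = \frac{4}{9} — a positive square means the series sums to a boost: l = \frac{2}{3}, alpha*l = \frac{3}{2}, so exp(alpha B) = cosh(\frac{3}{2}) + (sinh(\frac{3}{2})/(\frac{2}{3}))*B = \cosh{\left(\frac{3}{2} \right)} + (\frac{3 \sinh{\left(\frac{3}{2} \right)}}{2})*B.
Answer: \cosh{\left(\frac{3}{2} \right)} + \sinh{\left(\frac{3}{2} \right)} \gamma_{13}


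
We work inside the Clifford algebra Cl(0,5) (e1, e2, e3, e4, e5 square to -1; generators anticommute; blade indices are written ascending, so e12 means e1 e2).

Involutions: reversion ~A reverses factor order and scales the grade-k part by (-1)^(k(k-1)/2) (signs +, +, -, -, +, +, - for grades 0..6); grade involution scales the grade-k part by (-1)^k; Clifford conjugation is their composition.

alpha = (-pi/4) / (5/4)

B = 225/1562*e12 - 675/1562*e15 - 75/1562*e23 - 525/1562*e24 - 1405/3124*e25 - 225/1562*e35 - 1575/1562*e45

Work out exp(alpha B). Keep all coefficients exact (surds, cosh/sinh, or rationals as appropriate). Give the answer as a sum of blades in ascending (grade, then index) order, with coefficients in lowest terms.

B^2 term by term: the squares give (225/1562)^2*(e12)^2 + (-675/1562)^2*(e15)^2 + (-75/1562)^2*(e23)^2 + (-525/1562)^2*(e24)^2 + (-1405/3124)^2*(e25)^2 + (-225/1562)^2*(e35)^2 + (-1575/1562)^2*(e45)^2 = 50625/2439844*(-1) + 455625/2439844*(-1) + 5625/2439844*(-1) + 275625/2439844*(-1) + 1974025/9759376*(-1) + 50625/2439844*(-1) + 2480625/2439844*(-1) = -25/16 (each basis 2-blade squares to minus the product of its generators' squares); cross terms between blades sharing an index anticommute and cancel; the commuting (index-disjoint) pairs give grade-4 terms 2*c*c'*(blade product), which cancel blade by blade — e1235: -50625/1219922 + 50625/1219922 = 0; e1245: -354375/1219922 + 354375/1219922 = 0; e2345: 118125/1219922 - 118125/1219922 = 0 — confirming B is simple. So B^2 = -25/16.
B^2 = -25/16 — a negative square means the series sums to a rotation: l = 5/4, alpha*l = -pi/4, so exp(alpha B) = cos(-pi/4) + (sin(-pi/4)/(5/4))*B = sqrt(2)/2 + (-2*sqrt(2)/5)*B.
Answer: sqrt(2)/2 - 45*sqrt(2)/781*e12 + 135*sqrt(2)/781*e15 + 15*sqrt(2)/781*e23 + 105*sqrt(2)/781*e24 + 281*sqrt(2)/1562*e25 + 45*sqrt(2)/781*e35 + 315*sqrt(2)/781*e45


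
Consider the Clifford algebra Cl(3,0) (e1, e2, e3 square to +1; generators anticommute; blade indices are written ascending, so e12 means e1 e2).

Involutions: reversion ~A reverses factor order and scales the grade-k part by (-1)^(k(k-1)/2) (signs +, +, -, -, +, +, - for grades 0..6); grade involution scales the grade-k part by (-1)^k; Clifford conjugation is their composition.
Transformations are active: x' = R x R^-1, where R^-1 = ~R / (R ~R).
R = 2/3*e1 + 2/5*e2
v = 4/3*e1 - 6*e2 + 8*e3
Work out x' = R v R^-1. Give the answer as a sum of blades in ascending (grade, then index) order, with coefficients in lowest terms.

~R = 2/3*e1 + 2/5*e2, and R ~R = 136/225, so R^-1 = ~R / (136/225).
R v = -68/45 - 68/15*e12 + 16/3*e13 + 16/5*e23
Answer: -14/3*e1 + 4*e2 - 8*e3


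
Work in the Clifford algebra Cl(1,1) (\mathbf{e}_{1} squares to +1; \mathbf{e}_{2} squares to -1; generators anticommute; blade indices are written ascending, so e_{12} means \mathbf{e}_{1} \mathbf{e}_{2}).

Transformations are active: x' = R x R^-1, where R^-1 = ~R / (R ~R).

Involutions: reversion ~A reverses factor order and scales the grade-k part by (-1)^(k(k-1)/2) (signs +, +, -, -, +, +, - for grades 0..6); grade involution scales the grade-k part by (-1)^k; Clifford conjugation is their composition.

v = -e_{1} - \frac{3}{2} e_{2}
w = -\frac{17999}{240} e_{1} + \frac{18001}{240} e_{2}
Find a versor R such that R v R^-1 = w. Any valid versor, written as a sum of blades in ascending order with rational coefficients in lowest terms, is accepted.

Sketch: the shared square -\frac{5}{4} makes R = v + w = -\frac{18239}{240} e_{1} + \frac{17641}{240} e_{2} the natural versor; its sandwich fixes that direction, negates (v - w)/2, and sends v to w.
Answer: -\frac{18239}{240} e_{1} + \frac{17641}{240} e_{2}


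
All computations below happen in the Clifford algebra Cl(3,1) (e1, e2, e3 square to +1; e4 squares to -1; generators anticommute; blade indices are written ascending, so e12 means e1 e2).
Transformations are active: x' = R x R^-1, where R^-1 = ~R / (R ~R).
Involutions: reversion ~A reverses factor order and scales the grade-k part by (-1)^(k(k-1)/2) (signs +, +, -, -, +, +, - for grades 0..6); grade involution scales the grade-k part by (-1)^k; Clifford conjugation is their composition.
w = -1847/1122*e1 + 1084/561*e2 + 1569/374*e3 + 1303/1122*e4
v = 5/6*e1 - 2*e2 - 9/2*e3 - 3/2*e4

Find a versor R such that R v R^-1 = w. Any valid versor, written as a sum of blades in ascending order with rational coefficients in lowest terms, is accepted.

Sketch: the shared square 817/36 makes R = v + w = -152/187*e1 - 38/561*e2 - 57/187*e3 - 190/561*e4 the natural versor; its sandwich fixes that direction, negates (v - w)/2, and sends v to w.
Answer: -152/187*e1 - 38/561*e2 - 57/187*e3 - 190/561*e4


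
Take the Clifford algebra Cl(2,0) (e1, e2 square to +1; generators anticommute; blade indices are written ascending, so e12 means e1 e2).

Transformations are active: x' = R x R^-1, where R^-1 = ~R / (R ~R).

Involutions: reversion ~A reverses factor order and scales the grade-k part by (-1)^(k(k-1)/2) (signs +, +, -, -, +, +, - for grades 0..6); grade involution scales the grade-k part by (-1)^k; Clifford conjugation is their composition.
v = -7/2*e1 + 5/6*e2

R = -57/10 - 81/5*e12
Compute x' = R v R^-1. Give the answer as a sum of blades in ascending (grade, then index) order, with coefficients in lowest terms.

~R = -57/10 + 81/5*e12, and R ~R = 29493/100, so R^-1 = ~R / (29493/100).
R v = 129/20*e1 - 1229/20*e2
Answer: 21305/6554*e1 + 30317/19662*e2


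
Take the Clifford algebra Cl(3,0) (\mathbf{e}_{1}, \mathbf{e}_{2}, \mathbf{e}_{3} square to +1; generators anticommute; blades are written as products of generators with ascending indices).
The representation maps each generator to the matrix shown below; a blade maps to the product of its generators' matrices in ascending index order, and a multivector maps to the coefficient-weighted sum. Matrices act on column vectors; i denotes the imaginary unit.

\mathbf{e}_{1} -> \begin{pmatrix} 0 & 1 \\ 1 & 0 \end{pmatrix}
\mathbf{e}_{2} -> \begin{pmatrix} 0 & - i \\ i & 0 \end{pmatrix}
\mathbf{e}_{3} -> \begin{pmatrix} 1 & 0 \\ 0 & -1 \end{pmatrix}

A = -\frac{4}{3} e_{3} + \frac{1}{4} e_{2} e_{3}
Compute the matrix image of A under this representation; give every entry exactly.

Bivector images (products of the table entries): rho(e_{2} e_{3}) = rho(\mathbf{e}_{2})rho(\mathbf{e}_{3}) = \begin{pmatrix} 0 & i \\ i & 0 \end{pmatrix}.
M = (-\frac{4}{3})*rho(e_{3}) + (\frac{1}{4})*rho(e_{2} e_{3}), summed entrywise:
Answer: \begin{pmatrix} - \frac{4}{3} & \frac{i}{4} \\ \frac{i}{4} & \frac{4}{3} \end{pmatrix}


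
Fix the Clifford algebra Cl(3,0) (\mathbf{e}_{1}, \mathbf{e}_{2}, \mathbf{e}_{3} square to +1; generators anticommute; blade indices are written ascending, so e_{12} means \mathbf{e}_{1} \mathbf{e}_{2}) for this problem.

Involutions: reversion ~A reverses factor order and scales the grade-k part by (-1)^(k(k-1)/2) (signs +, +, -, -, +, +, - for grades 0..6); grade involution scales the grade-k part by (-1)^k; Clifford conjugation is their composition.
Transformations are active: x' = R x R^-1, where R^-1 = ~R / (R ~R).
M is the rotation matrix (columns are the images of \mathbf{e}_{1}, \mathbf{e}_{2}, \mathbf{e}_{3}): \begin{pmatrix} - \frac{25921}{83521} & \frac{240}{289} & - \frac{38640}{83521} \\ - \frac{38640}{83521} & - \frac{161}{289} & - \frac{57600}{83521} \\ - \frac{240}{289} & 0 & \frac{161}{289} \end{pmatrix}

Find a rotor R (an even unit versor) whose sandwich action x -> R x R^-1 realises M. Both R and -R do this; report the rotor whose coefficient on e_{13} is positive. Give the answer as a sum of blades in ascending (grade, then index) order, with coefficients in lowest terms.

Method: write R = a + b12*e_{12} + b13*e_{13} + b23*e_{23} with a^2 + b12^2 + b13^2 + b23^2 = 1 (so R^-1 = ~R). Expanding the columns R e_j ~R gives tr M = 4a^2 - 1 and, from the antisymmetric part, M21 - M12 = -4a*b12, M13 - M31 = 4a*b13, M32 - M23 = -4a*b23.
Here tr M = -\frac{25921}{83521}, so a^2 = (1 + tr M)/4 = \frac{14400}{83521} and a = ±\frac{120}{289}. Taking a = \frac{120}{289}: M21 - M12 = -\frac{108000}{83521}, M13 - M31 = \frac{30720}{83521}, M32 - M23 = \frac{57600}{83521}, giving b12 = \frac{225}{289}, b13 = \frac{64}{289}, b23 = -\frac{120}{289}, i.e. R = \frac{120}{289} + \frac{225}{289} e_{12} + \frac{64}{289} e_{13} - \frac{120}{289} e_{23}.
Its e_{13} coefficient is already positive.
Answer: \frac{120}{289} + \frac{225}{289} e_{12} + \frac{64}{289} e_{13} - \frac{120}{289} e_{23}. Why the constraint matters: R and -R act identically through the sandwich — M has trace -\frac{25921}{83521} either way — so only the sign condition on e_{13} picks one of the two preimages.


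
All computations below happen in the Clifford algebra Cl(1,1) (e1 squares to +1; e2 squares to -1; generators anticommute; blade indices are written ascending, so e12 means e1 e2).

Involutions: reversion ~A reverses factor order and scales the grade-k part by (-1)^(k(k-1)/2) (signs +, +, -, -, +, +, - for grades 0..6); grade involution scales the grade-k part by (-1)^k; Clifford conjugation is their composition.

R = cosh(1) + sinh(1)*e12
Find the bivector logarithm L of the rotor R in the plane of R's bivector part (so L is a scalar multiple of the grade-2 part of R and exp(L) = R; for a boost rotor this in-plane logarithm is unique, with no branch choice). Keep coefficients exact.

The scalar part of R is cosh(1), giving the rapidity magnitude (cosh is even); the bivector part supplies orientation, its quotient by sinh of the rapidity is the plane, and L = rapidity * plane — unique in that plane, since flipping both signs leaves L unchanged.
Concretely: cosh(rapidity) = cosh(1) gives rapidity = ±1, and since rapidity/sinh(rapidity) is even the sign is immaterial: L = (rapidity/sinh(rapidity)) * <R>_2 = (1/sinh(1)) * <R>_2.
Answer: e12


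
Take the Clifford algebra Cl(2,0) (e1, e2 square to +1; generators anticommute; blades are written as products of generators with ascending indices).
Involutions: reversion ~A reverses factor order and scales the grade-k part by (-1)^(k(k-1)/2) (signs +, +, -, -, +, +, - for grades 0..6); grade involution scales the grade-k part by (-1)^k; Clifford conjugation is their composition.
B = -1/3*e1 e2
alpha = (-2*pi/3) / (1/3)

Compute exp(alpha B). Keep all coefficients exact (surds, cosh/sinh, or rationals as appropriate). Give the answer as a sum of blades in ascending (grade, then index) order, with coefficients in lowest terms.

B^2 = (-1/3)^2*(e1 e2)^2 = 1/9*(-1) = -1/9 (a basis 2-blade squares to minus the product of its generators' squares).
B^2 = -1/9 — a negative square means the series sums to a rotation: l = 1/3, alpha*l = -2*pi/3, so exp(alpha B) = cos(-2*pi/3) + (sin(-2*pi/3)/(1/3))*B = -1/2 + (-3*sqrt(3)/2)*B.
Answer: -1/2 + sqrt(3)/2*e1 e2


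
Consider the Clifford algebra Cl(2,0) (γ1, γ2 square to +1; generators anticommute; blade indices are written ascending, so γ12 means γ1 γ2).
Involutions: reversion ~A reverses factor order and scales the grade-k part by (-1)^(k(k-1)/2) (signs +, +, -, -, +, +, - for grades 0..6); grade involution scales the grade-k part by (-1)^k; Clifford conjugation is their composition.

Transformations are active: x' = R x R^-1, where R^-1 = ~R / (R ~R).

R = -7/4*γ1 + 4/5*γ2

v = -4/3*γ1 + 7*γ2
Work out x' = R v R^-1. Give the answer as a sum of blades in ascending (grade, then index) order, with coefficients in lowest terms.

~R = -7/4*γ1 + 4/5*γ2, and R ~R = 1481/400, so R^-1 = ~R / (1481/400).
R v = 119/15 - 671/60*γ12
Answer: -9132/1481*γ1 - 15869/4443*γ2


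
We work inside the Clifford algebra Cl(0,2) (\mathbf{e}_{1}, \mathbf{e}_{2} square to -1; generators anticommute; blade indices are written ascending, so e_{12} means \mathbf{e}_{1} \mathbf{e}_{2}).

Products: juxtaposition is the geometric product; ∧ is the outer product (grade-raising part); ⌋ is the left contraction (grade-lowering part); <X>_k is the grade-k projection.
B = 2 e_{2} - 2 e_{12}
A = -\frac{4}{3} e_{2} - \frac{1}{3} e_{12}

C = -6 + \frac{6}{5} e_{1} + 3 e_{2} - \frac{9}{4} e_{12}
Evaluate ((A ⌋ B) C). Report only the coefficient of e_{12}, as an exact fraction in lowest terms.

step 1: 2 + \frac{8}{3} e_{1}
step 2: -\frac{76}{5} - \frac{68}{5} e_{1} + 12 e_{2} + \frac{7}{2} e_{12}
Answer: \frac{7}{2}


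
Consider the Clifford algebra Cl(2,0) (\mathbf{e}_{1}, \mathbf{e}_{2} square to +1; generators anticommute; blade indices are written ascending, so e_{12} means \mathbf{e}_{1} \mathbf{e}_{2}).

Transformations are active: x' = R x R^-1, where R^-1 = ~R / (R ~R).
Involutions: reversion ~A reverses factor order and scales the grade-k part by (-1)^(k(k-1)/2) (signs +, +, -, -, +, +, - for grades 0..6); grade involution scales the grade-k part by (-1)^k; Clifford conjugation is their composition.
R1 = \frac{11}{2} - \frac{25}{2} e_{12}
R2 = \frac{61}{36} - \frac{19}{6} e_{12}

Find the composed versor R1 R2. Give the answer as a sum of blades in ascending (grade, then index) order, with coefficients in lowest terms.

Distribute over the terms of R1 (each basis-blade product reordered to ascending indices, repeated generators contracted through their squares):
(\frac{11}{2}) R2 = \frac{671}{72} - \frac{209}{12} e_{12}
(-\frac{25}{2} e_{12}) R2 = -\frac{475}{12} - \frac{1525}{72} e_{12}
Summing the partial products and collecting blades:
Answer: -\frac{2179}{72} - \frac{2779}{72} e_{12}


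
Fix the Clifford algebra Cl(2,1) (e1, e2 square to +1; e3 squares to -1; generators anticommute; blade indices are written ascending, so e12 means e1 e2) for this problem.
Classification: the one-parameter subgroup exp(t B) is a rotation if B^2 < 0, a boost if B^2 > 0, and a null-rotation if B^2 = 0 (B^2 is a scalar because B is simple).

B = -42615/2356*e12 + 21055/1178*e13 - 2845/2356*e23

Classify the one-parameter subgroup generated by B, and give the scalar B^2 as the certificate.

B^2 term by term: the squares give (-42615/2356)^2*(e12)^2 + (21055/1178)^2*(e13)^2 + (-2845/2356)^2*(e23)^2 = 1816038225/5550736*(-1) + 443313025/1387684*(+1) + 8094025/5550736*(+1) = -25/4 (each basis 2-blade squares to minus the product of its generators' squares); cross terms between blades sharing an index anticommute and cancel. So B^2 = -25/4.
Answer: rotation, certificate B^2 = -25/4. Certificate logic: -25/4 is a conjugation-invariant scalar, so its sign fixes rotation versus boost versus null-rotation outright.


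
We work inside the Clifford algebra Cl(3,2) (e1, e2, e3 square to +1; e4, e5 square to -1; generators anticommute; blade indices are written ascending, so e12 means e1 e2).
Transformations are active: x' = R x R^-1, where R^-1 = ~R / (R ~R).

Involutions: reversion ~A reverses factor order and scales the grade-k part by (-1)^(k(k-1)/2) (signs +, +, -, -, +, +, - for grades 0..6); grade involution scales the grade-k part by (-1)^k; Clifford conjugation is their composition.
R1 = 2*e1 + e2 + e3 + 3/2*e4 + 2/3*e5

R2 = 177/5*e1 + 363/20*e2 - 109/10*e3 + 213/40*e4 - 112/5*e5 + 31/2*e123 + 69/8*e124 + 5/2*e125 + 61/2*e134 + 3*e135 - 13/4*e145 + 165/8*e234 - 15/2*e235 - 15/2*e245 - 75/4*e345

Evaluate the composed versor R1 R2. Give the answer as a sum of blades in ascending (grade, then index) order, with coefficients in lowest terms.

Distribute over the terms of R1 (each basis-blade product reordered to ascending indices, repeated generators contracted through their squares):
(2*e1) R2 = 354/5 + 363/10*e12 - 109/5*e13 + 213/20*e14 - 224/5*e15 + 31*e23 + 69/4*e24 + 5*e25 + 61*e34 + 6*e35 - 13/2*e45 + 165/4*e1234 - 15*e1235 - 15*e1245 - 75/2*e1345
(e2) R2 = 363/20 - 177/5*e12 - 31/2*e13 - 69/8*e14 - 5/2*e15 - 109/10*e23 + 213/40*e24 - 112/5*e25 + 165/8*e34 - 15/2*e35 - 15/2*e45 - 61/2*e1234 - 3*e1235 + 13/4*e1245 - 75/4*e2345
(e3) R2 = -109/10 + 31/2*e12 - 177/5*e13 - 61/2*e14 - 3*e15 - 363/20*e23 - 165/8*e24 + 15/2*e25 + 213/40*e34 - 112/5*e35 - 75/4*e45 + 69/8*e1234 + 5/2*e1235 + 13/4*e1345 + 15/2*e2345
(3/2*e4) R2 = -639/80 - 207/16*e12 - 183/4*e13 - 531/10*e14 - 39/8*e15 - 495/16*e23 - 1089/40*e24 - 45/4*e25 + 327/20*e34 - 225/8*e35 - 168/5*e45 - 93/4*e1234 + 15/4*e1245 + 9/2*e1345 - 45/4*e2345
(2/3*e5) R2 = 224/15 - 5/3*e12 - 2*e13 + 13/6*e14 - 118/5*e15 + 5*e23 + 5*e24 - 121/10*e25 + 25/2*e34 + 109/15*e35 - 71/20*e45 - 31/3*e1235 - 23/4*e1245 - 61/3*e1345 - 55/4*e2345
Summing the partial products and collecting blades:
Answer: 20399/240 + 431/240*e12 - 2409/20*e13 - 9529/120*e14 - 3151/40*e15 - 1919/80*e23 - 811/40*e24 - 133/4*e25 + 579/5*e34 - 5371/120*e35 - 699/10*e45 - 31/8*e1234 - 155/6*e1235 - 55/4*e1245 - 601/12*e1345 - 145/4*e2345


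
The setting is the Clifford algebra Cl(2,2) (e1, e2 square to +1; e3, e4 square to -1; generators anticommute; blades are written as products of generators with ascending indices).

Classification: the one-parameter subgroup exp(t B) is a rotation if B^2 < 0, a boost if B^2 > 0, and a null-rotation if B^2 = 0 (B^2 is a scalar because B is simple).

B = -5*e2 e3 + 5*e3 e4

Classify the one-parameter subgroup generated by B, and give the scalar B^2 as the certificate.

B^2 term by term: the squares give (-5)^2*(e2 e3)^2 + (5)^2*(e3 e4)^2 = 25*(+1) + 25*(-1) = 0 (each basis 2-blade squares to minus the product of its generators' squares); cross terms between blades sharing an index anticommute and cancel. So B^2 = 0.
Answer: null-rotation, certificate B^2 = 0. B^2 = 0 is basis-independent, so its sign is the whole story.


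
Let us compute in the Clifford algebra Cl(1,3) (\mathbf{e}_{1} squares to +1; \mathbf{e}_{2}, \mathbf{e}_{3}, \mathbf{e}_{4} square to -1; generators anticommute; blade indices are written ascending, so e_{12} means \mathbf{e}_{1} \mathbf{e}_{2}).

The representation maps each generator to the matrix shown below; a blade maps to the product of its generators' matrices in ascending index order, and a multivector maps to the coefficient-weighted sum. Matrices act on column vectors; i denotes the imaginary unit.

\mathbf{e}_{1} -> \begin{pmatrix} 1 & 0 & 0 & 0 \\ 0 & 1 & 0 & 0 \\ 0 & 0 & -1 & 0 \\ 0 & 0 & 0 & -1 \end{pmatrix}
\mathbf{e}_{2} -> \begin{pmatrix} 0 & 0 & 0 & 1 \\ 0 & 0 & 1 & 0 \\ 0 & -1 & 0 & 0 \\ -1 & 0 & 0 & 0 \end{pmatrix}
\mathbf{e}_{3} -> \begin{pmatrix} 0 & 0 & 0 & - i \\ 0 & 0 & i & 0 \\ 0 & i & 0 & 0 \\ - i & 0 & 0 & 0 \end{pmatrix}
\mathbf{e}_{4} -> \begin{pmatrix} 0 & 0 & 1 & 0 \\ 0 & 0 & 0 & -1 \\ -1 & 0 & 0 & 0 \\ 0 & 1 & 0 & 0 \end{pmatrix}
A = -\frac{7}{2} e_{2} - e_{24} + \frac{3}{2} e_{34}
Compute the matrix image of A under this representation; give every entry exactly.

Bivector images (products of the table entries): rho(e_{24}) = rho(\mathbf{e}_{2})rho(\mathbf{e}_{4}) = \begin{pmatrix} 0 & 1 & 0 & 0 \\ -1 & 0 & 0 & 0 \\ 0 & 0 & 0 & 1 \\ 0 & 0 & -1 & 0 \end{pmatrix}; rho(e_{34}) = rho(\mathbf{e}_{3})rho(\mathbf{e}_{4}) = \begin{pmatrix} 0 & - i & 0 & 0 \\ - i & 0 & 0 & 0 \\ 0 & 0 & 0 & - i \\ 0 & 0 & - i & 0 \end{pmatrix}.
M = (-\frac{7}{2})*rho(e_{2}) + (-1)*rho(e_{24}) + (\frac{3}{2})*rho(e_{34}), summed entrywise:
Answer: \begin{pmatrix} 0 & -1 - \frac{3 i}{2} & 0 & - \frac{7}{2} \\ 1 - \frac{3 i}{2} & 0 & - \frac{7}{2} & 0 \\ 0 & \frac{7}{2} & 0 & -1 - \frac{3 i}{2} \\ \frac{7}{2} & 0 & 1 - \frac{3 i}{2} & 0 \end{pmatrix}


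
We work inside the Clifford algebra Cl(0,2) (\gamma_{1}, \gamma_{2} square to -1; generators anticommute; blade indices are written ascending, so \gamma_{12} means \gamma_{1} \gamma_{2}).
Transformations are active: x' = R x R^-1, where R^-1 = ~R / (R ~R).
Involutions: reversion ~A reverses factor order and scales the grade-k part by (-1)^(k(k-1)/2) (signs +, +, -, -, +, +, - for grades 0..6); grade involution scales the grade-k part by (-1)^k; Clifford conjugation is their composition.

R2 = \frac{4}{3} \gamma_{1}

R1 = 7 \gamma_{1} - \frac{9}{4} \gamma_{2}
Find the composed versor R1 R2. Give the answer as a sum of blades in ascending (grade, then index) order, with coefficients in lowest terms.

Distribute over the terms of R2 (each basis-blade product reordered to ascending indices, repeated generators contracted through their squares):
R1 (\frac{4}{3} \gamma_{1}) = -\frac{28}{3} + 3 \gamma_{12}
Answer: -\frac{28}{3} + 3 \gamma_{12}


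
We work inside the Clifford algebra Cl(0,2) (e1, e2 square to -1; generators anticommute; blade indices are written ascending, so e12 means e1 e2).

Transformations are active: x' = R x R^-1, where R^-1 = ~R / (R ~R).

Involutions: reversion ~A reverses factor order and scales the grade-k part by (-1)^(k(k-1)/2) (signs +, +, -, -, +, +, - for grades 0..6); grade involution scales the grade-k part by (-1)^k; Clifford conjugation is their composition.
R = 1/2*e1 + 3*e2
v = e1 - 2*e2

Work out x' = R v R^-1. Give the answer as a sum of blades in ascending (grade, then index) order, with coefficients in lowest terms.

~R = 1/2*e1 + 3*e2, and R ~R = -37/4, so R^-1 = ~R / (-37/4).
R v = 11/2 - 4*e12
Answer: -59/37*e1 - 58/37*e2


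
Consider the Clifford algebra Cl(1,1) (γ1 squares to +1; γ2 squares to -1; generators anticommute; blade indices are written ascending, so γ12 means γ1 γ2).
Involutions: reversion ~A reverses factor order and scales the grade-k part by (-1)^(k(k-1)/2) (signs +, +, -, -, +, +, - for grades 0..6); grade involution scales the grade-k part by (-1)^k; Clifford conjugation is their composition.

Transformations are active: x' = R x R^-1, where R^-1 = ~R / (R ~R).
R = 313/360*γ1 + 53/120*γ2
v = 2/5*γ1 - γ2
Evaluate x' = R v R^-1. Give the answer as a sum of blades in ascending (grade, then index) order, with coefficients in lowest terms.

~R = 313/360*γ1 + 53/120*γ2, and R ~R = 4543/8100, so R^-1 = ~R / (4543/8100).
R v = 1421/1800 - 1883/1800*γ12
Answer: 10631/5192*γ1 + 58237/25960*γ2


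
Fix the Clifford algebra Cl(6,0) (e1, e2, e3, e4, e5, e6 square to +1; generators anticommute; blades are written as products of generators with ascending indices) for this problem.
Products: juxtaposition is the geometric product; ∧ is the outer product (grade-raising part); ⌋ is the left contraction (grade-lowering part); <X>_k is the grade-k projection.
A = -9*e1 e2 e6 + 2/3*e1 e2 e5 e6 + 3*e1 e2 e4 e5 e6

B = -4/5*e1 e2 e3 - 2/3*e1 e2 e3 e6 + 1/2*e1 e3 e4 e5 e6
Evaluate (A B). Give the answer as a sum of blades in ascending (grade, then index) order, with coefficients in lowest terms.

step 1: 6*e3 + 3/2*e2 e3 + 4/9*e3 e5 + 36/5*e3 e6 + 1/3*e2 e3 e4 - 2*e3 e4 e5 + 8/15*e3 e5 e6 + 9/2*e2 e3 e4 e5 - 12/5*e3 e4 e5 e6
Answer: 6*e3 + 3/2*e2 e3 + 4/9*e3 e5 + 36/5*e3 e6 + 1/3*e2 e3 e4 - 2*e3 e4 e5 + 8/15*e3 e5 e6 + 9/2*e2 e3 e4 e5 - 12/5*e3 e4 e5 e6


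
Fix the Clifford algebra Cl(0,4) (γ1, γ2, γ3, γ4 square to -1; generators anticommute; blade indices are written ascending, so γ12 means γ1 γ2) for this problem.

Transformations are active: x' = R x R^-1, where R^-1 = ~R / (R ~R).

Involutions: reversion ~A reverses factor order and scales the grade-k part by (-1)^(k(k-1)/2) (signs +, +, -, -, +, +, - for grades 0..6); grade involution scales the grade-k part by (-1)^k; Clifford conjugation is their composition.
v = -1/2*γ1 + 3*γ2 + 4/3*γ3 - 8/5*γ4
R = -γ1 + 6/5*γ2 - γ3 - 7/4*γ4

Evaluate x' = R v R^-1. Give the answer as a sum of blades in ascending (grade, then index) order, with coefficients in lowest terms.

~R = -γ1 + 6/5*γ2 - γ3 - 7/4*γ4, and R ~R = -2601/400, so R^-1 = ~R / (-2601/400).
R v = -167/30 - 12/5*γ12 - 11/6*γ13 + 29/40*γ14 + 23/5*γ23 + 333/100*γ24 + 59/15*γ34
Answer: -18917/15606*γ1 - 2459/2601*γ2 - 23764/7803*γ3 - 54476/39015*γ4


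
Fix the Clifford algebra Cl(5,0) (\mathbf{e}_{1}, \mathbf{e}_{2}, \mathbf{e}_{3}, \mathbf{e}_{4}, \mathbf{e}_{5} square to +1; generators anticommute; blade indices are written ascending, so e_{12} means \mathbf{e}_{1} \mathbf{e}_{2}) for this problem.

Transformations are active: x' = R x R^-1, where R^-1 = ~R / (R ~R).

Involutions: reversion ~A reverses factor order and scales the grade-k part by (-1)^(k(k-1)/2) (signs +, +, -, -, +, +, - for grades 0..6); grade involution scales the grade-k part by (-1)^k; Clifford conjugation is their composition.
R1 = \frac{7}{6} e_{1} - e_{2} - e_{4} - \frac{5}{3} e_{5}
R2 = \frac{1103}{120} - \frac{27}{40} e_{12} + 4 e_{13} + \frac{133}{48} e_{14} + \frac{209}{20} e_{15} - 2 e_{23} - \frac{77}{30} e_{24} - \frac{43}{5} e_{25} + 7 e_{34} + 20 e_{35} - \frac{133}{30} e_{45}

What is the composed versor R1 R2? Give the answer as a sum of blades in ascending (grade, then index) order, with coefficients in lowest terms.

Distribute over the terms of R1 (each basis-blade product reordered to ascending indices, repeated generators contracted through their squares):
(\frac{7}{6} e_{1}) R2 = \frac{7721}{720} e_{1} - \frac{63}{80} e_{2} + \frac{14}{3} e_{3} + \frac{931}{288} e_{4} + \frac{1463}{120} e_{5} - \frac{7}{3} e_{123} - \frac{539}{180} e_{124} - \frac{301}{30} e_{125} + \frac{49}{6} e_{134} + \frac{70}{3} e_{135} - \frac{931}{180} e_{145}
(-e_{2}) R2 = -\frac{27}{40} e_{1} - \frac{1103}{120} e_{2} + 2 e_{3} + \frac{77}{30} e_{4} + \frac{43}{5} e_{5} + 4 e_{123} + \frac{133}{48} e_{124} + \frac{209}{20} e_{125} - 7 e_{234} - 20 e_{235} + \frac{133}{30} e_{245}
(-e_{4}) R2 = \frac{133}{48} e_{1} - \frac{77}{30} e_{2} + 7 e_{3} - \frac{1103}{120} e_{4} + \frac{133}{30} e_{5} + \frac{27}{40} e_{124} - 4 e_{134} + \frac{209}{20} e_{145} + 2 e_{234} - \frac{43}{5} e_{245} + 20 e_{345}
(-\frac{5}{3} e_{5}) R2 = \frac{209}{12} e_{1} - \frac{43}{3} e_{2} + \frac{100}{3} e_{3} - \frac{133}{18} e_{4} - \frac{1103}{72} e_{5} + \frac{9}{8} e_{125} - \frac{20}{3} e_{135} - \frac{665}{144} e_{145} + \frac{10}{3} e_{235} + \frac{77}{18} e_{245} - \frac{35}{3} e_{345}
Summing the partial products and collecting blades:
Answer: \frac{2177}{72} e_{1} - \frac{6451}{240} e_{2} + 47 e_{3} - \frac{345}{32} e_{4} + \frac{1783}{180} e_{5} + \frac{5}{3} e_{123} + \frac{65}{144} e_{124} + \frac{37}{24} e_{125} + \frac{25}{6} e_{134} + \frac{50}{3} e_{135} + \frac{95}{144} e_{145} - 5 e_{234} - \frac{50}{3} e_{235} + \frac{1}{9} e_{245} + \frac{25}{3} e_{345}


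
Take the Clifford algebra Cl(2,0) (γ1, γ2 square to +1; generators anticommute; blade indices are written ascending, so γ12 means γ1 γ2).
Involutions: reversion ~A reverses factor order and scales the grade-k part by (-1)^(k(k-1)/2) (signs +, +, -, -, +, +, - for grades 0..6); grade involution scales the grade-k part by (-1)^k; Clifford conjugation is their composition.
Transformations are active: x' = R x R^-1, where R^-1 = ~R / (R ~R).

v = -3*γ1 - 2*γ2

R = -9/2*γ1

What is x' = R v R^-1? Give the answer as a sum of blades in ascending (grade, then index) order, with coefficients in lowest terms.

~R = -9/2*γ1, and R ~R = 81/4, so R^-1 = ~R / (81/4).
R v = 27/2 + 9*γ12
Answer: -3*γ1 + 2*γ2


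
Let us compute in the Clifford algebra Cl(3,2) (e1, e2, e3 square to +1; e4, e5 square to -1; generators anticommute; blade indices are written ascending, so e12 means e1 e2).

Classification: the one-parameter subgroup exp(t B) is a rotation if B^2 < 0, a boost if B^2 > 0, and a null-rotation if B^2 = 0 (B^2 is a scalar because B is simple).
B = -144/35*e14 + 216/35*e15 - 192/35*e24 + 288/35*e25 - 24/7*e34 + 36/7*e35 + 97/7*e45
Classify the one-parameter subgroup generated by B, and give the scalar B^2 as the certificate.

B^2 term by term: the squares give (-144/35)^2*(e14)^2 + (216/35)^2*(e15)^2 + (-192/35)^2*(e24)^2 + (288/35)^2*(e25)^2 + (-24/7)^2*(e34)^2 + (36/7)^2*(e35)^2 + (97/7)^2*(e45)^2 = 20736/1225*(+1) + 46656/1225*(+1) + 36864/1225*(+1) + 82944/1225*(+1) + 576/49*(+1) + 1296/49*(+1) + 9409/49*(-1) = -1 (each basis 2-blade squares to minus the product of its generators' squares); cross terms between blades sharing an index anticommute and cancel; the commuting (index-disjoint) pairs give grade-4 terms 2*c*c'*(blade product), which cancel blade by blade — e1245: 82944/1225 - 82944/1225 = 0; e1345: 10368/245 - 10368/245 = 0; e2345: 13824/245 - 13824/245 = 0 — confirming B is simple. So B^2 = -1.
Answer: rotation, certificate B^2 = -1. The invariant at work: B^2 = -1 is unchanged by conjugation, hence its sign classifies the subgroup whatever basis B is written in.


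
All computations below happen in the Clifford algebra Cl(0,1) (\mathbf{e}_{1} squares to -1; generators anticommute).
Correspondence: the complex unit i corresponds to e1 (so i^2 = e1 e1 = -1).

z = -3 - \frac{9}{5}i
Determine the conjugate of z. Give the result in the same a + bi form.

In blades: z = -3 - \frac{9}{5} e_{1}.
Conjugation here is Clifford conjugation: the scalar is fixed and the grade-1 and grade-2 blades all flip sign, giving -3 + \frac{9}{5} e_{1}; translating back:
Answer: -3 + \frac{9}{5}i


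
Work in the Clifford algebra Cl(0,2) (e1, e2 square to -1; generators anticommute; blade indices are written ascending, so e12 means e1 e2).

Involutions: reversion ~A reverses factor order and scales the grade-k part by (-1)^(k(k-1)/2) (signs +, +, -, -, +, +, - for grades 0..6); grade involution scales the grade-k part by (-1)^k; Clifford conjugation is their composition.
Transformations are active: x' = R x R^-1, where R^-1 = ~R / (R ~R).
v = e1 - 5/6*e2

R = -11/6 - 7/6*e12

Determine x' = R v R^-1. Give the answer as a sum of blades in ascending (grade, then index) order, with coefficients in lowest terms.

~R = -11/6 + 7/6*e12, and R ~R = 85/18, so R^-1 = ~R / (85/18).
R v = -101/36*e1 + 13/36*e2
Answer: 601/510*e1 + 47/85*e2


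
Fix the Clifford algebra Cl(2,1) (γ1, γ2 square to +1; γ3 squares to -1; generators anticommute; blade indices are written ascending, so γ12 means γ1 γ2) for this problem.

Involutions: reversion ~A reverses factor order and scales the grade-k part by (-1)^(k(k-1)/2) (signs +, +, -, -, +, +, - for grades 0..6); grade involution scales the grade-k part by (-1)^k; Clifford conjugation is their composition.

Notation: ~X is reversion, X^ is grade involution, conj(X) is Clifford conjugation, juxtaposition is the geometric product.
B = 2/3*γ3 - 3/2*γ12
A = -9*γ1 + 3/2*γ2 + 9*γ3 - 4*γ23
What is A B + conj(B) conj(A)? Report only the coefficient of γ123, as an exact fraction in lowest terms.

first term: -6 + 9/4*γ1 + 97/6*γ2 - 12*γ13 + γ23 - 27/2*γ123
second term: -6 - 9/4*γ1 - 97/6*γ2 + 12*γ13 - γ23 - 27/2*γ123
Answer: -27


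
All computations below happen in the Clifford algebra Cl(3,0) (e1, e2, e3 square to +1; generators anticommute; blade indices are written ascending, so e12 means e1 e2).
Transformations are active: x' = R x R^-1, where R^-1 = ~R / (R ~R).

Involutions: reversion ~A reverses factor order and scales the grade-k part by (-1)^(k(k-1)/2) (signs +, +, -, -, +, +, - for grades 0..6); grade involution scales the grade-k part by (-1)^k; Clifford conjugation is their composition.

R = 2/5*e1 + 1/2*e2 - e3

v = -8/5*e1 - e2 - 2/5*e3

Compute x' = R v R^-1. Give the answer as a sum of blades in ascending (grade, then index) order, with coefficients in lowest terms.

~R = 2/5*e1 + 1/2*e2 - e3, and R ~R = 141/100, so R^-1 = ~R / (141/100).
R v = -37/50 + 2/5*e12 - 44/25*e13 - 6/5*e23
Answer: 832/705*e1 + 67/141*e2 + 1022/705*e3


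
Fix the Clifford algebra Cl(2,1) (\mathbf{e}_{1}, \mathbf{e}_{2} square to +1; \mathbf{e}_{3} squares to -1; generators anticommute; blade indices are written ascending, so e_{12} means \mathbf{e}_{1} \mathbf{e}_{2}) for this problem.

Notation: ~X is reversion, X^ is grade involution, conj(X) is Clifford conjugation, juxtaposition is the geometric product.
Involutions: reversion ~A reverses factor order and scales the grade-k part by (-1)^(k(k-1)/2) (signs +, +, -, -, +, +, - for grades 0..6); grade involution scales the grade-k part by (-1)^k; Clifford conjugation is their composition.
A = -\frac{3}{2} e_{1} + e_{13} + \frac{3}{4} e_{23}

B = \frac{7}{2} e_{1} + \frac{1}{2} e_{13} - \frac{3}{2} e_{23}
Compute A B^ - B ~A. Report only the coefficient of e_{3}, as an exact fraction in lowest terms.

first term: \frac{37}{8} + \frac{11}{4} e_{3} - \frac{15}{8} e_{12} - \frac{3}{8} e_{123}
second term: -\frac{37}{8} - \frac{11}{4} e_{3} - \frac{15}{8} e_{12} - \frac{3}{8} e_{123}
Answer: \frac{11}{2}


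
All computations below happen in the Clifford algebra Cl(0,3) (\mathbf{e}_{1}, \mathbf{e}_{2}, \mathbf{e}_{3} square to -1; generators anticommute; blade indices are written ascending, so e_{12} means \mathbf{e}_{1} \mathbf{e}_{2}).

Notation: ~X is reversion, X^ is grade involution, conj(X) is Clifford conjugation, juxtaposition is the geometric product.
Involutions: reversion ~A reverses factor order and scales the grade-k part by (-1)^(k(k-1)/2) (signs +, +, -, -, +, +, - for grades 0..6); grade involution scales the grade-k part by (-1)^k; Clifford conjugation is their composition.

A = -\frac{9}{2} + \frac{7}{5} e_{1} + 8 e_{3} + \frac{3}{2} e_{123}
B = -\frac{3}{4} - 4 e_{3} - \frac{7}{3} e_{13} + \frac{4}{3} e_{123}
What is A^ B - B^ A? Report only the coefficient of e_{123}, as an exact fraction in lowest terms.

first term: -\frac{245}{8} + \frac{1183}{60} e_{1} + \frac{7}{2} e_{2} + \frac{311}{15} e_{3} + \frac{14}{3} e_{12} + \frac{161}{10} e_{13} + \frac{28}{15} e_{23} - \frac{39}{8} e_{123}
second term: -\frac{245}{8} + \frac{1057}{60} e_{1} - \frac{7}{2} e_{2} - \frac{409}{15} e_{3} + \frac{14}{3} e_{12} + \frac{49}{10} e_{13} + \frac{28}{15} e_{23} + \frac{39}{8} e_{123}
Answer: -\frac{39}{4}


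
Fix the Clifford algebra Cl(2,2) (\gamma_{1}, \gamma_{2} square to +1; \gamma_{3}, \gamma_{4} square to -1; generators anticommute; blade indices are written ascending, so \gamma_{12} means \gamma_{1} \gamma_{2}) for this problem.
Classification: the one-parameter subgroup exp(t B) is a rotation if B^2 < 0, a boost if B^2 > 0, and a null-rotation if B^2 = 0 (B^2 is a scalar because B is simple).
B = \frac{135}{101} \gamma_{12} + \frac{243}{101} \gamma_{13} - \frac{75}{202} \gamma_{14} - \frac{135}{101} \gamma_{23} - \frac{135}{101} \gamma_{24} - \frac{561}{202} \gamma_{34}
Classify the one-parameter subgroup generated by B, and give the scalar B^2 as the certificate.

B^2 term by term: the squares give (\frac{135}{101})^2*(\gamma_{12})^2 + (\frac{243}{101})^2*(\gamma_{13})^2 + (-\frac{75}{202})^2*(\gamma_{14})^2 + (-\frac{135}{101})^2*(\gamma_{23})^2 + (-\frac{135}{101})^2*(\gamma_{24})^2 + (-\frac{561}{202})^2*(\gamma_{34})^2 = \frac{18225}{10201}*(-1) + \frac{59049}{10201}*(+1) + \frac{5625}{40804}*(+1) + \frac{18225}{10201}*(+1) + \frac{18225}{10201}*(+1) + \frac{314721}{40804}*(-1) = 0 (each basis 2-blade squares to minus the product of its generators' squares); cross terms between blades sharing an index anticommute and cancel; the commuting (index-disjoint) pairs give grade-4 terms 2*c*c'*(blade product), which cancel blade by blade — \gamma_{1234}: -\frac{75735}{10201} + \frac{65610}{10201} + \frac{10125}{10201} = 0 — confirming B is simple. So B^2 = 0.
Answer: null-rotation, certificate B^2 = 0. Note: conjugating B changes its blade decomposition but never the scalar B^2 = 0, whose sign settles the classification.


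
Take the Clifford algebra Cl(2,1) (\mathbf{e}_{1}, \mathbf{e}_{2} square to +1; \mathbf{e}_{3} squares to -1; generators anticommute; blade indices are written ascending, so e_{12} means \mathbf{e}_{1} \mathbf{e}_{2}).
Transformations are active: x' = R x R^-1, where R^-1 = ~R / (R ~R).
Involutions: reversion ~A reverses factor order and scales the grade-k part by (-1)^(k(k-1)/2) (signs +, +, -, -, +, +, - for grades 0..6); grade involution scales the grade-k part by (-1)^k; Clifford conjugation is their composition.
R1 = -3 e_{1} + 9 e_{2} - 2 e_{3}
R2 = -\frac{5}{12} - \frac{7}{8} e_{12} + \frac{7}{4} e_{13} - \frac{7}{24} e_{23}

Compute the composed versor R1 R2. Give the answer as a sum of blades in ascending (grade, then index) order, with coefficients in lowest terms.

Distribute over the terms of R1 (each basis-blade product reordered to ascending indices, repeated generators contracted through their squares):
(-3 e_{1}) R2 = \frac{5}{4} e_{1} + \frac{21}{8} e_{2} - \frac{21}{4} e_{3} + \frac{7}{8} e_{123}
(9 e_{2}) R2 = \frac{63}{8} e_{1} - \frac{15}{4} e_{2} - \frac{21}{8} e_{3} - \frac{63}{4} e_{123}
(-2 e_{3}) R2 = -\frac{7}{2} e_{1} + \frac{7}{12} e_{2} + \frac{5}{6} e_{3} + \frac{7}{4} e_{123}
Summing the partial products and collecting blades:
Answer: \frac{45}{8} e_{1} - \frac{13}{24} e_{2} - \frac{169}{24} e_{3} - \frac{105}{8} e_{123}
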